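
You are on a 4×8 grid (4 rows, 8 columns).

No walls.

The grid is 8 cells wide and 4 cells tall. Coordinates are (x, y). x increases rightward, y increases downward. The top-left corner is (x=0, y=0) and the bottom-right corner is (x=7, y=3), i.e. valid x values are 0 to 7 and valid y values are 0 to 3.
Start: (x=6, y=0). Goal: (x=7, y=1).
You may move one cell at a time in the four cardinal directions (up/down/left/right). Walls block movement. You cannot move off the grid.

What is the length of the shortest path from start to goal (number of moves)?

BFS from (x=6, y=0) until reaching (x=7, y=1):
  Distance 0: (x=6, y=0)
  Distance 1: (x=5, y=0), (x=7, y=0), (x=6, y=1)
  Distance 2: (x=4, y=0), (x=5, y=1), (x=7, y=1), (x=6, y=2)  <- goal reached here
One shortest path (2 moves): (x=6, y=0) -> (x=7, y=0) -> (x=7, y=1)

Answer: Shortest path length: 2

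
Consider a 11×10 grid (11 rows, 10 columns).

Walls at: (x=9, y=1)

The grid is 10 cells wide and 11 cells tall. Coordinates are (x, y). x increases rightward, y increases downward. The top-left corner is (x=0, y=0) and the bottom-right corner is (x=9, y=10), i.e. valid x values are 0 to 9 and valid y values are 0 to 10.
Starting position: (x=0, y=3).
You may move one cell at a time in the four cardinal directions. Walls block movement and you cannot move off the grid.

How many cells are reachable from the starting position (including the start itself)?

BFS flood-fill from (x=0, y=3):
  Distance 0: (x=0, y=3)
  Distance 1: (x=0, y=2), (x=1, y=3), (x=0, y=4)
  Distance 2: (x=0, y=1), (x=1, y=2), (x=2, y=3), (x=1, y=4), (x=0, y=5)
  Distance 3: (x=0, y=0), (x=1, y=1), (x=2, y=2), (x=3, y=3), (x=2, y=4), (x=1, y=5), (x=0, y=6)
  Distance 4: (x=1, y=0), (x=2, y=1), (x=3, y=2), (x=4, y=3), (x=3, y=4), (x=2, y=5), (x=1, y=6), (x=0, y=7)
  Distance 5: (x=2, y=0), (x=3, y=1), (x=4, y=2), (x=5, y=3), (x=4, y=4), (x=3, y=5), (x=2, y=6), (x=1, y=7), (x=0, y=8)
  Distance 6: (x=3, y=0), (x=4, y=1), (x=5, y=2), (x=6, y=3), (x=5, y=4), (x=4, y=5), (x=3, y=6), (x=2, y=7), (x=1, y=8), (x=0, y=9)
  Distance 7: (x=4, y=0), (x=5, y=1), (x=6, y=2), (x=7, y=3), (x=6, y=4), (x=5, y=5), (x=4, y=6), (x=3, y=7), (x=2, y=8), (x=1, y=9), (x=0, y=10)
  Distance 8: (x=5, y=0), (x=6, y=1), (x=7, y=2), (x=8, y=3), (x=7, y=4), (x=6, y=5), (x=5, y=6), (x=4, y=7), (x=3, y=8), (x=2, y=9), (x=1, y=10)
  Distance 9: (x=6, y=0), (x=7, y=1), (x=8, y=2), (x=9, y=3), (x=8, y=4), (x=7, y=5), (x=6, y=6), (x=5, y=7), (x=4, y=8), (x=3, y=9), (x=2, y=10)
  Distance 10: (x=7, y=0), (x=8, y=1), (x=9, y=2), (x=9, y=4), (x=8, y=5), (x=7, y=6), (x=6, y=7), (x=5, y=8), (x=4, y=9), (x=3, y=10)
  Distance 11: (x=8, y=0), (x=9, y=5), (x=8, y=6), (x=7, y=7), (x=6, y=8), (x=5, y=9), (x=4, y=10)
  Distance 12: (x=9, y=0), (x=9, y=6), (x=8, y=7), (x=7, y=8), (x=6, y=9), (x=5, y=10)
  Distance 13: (x=9, y=7), (x=8, y=8), (x=7, y=9), (x=6, y=10)
  Distance 14: (x=9, y=8), (x=8, y=9), (x=7, y=10)
  Distance 15: (x=9, y=9), (x=8, y=10)
  Distance 16: (x=9, y=10)
Total reachable: 109 (grid has 109 open cells total)

Answer: Reachable cells: 109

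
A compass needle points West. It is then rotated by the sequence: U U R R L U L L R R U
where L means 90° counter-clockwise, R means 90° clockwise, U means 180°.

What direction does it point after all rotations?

Start: West
  U (U-turn (180°)) -> East
  U (U-turn (180°)) -> West
  R (right (90° clockwise)) -> North
  R (right (90° clockwise)) -> East
  L (left (90° counter-clockwise)) -> North
  U (U-turn (180°)) -> South
  L (left (90° counter-clockwise)) -> East
  L (left (90° counter-clockwise)) -> North
  R (right (90° clockwise)) -> East
  R (right (90° clockwise)) -> South
  U (U-turn (180°)) -> North
Final: North

Answer: Final heading: North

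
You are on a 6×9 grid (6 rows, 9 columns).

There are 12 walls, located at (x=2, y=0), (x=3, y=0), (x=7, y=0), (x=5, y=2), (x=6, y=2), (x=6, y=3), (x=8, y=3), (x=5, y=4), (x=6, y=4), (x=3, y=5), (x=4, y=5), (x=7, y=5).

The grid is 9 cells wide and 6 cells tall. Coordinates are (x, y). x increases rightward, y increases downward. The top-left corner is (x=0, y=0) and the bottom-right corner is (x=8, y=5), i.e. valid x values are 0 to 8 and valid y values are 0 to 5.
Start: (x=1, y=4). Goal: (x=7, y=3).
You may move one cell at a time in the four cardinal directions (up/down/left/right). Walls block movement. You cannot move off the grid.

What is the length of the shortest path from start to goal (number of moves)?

Answer: Shortest path length: 11

Derivation:
BFS from (x=1, y=4) until reaching (x=7, y=3):
  Distance 0: (x=1, y=4)
  Distance 1: (x=1, y=3), (x=0, y=4), (x=2, y=4), (x=1, y=5)
  Distance 2: (x=1, y=2), (x=0, y=3), (x=2, y=3), (x=3, y=4), (x=0, y=5), (x=2, y=5)
  Distance 3: (x=1, y=1), (x=0, y=2), (x=2, y=2), (x=3, y=3), (x=4, y=4)
  Distance 4: (x=1, y=0), (x=0, y=1), (x=2, y=1), (x=3, y=2), (x=4, y=3)
  Distance 5: (x=0, y=0), (x=3, y=1), (x=4, y=2), (x=5, y=3)
  Distance 6: (x=4, y=1)
  Distance 7: (x=4, y=0), (x=5, y=1)
  Distance 8: (x=5, y=0), (x=6, y=1)
  Distance 9: (x=6, y=0), (x=7, y=1)
  Distance 10: (x=8, y=1), (x=7, y=2)
  Distance 11: (x=8, y=0), (x=8, y=2), (x=7, y=3)  <- goal reached here
One shortest path (11 moves): (x=1, y=4) -> (x=2, y=4) -> (x=3, y=4) -> (x=4, y=4) -> (x=4, y=3) -> (x=4, y=2) -> (x=4, y=1) -> (x=5, y=1) -> (x=6, y=1) -> (x=7, y=1) -> (x=7, y=2) -> (x=7, y=3)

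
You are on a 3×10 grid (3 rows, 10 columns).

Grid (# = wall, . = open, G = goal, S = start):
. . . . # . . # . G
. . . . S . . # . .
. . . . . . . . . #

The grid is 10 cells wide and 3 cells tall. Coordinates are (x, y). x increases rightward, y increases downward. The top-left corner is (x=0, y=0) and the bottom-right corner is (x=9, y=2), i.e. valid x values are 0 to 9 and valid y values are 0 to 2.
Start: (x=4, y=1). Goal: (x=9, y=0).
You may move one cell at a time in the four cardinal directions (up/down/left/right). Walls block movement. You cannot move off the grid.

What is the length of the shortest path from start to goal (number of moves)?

BFS from (x=4, y=1) until reaching (x=9, y=0):
  Distance 0: (x=4, y=1)
  Distance 1: (x=3, y=1), (x=5, y=1), (x=4, y=2)
  Distance 2: (x=3, y=0), (x=5, y=0), (x=2, y=1), (x=6, y=1), (x=3, y=2), (x=5, y=2)
  Distance 3: (x=2, y=0), (x=6, y=0), (x=1, y=1), (x=2, y=2), (x=6, y=2)
  Distance 4: (x=1, y=0), (x=0, y=1), (x=1, y=2), (x=7, y=2)
  Distance 5: (x=0, y=0), (x=0, y=2), (x=8, y=2)
  Distance 6: (x=8, y=1)
  Distance 7: (x=8, y=0), (x=9, y=1)
  Distance 8: (x=9, y=0)  <- goal reached here
One shortest path (8 moves): (x=4, y=1) -> (x=5, y=1) -> (x=6, y=1) -> (x=6, y=2) -> (x=7, y=2) -> (x=8, y=2) -> (x=8, y=1) -> (x=9, y=1) -> (x=9, y=0)

Answer: Shortest path length: 8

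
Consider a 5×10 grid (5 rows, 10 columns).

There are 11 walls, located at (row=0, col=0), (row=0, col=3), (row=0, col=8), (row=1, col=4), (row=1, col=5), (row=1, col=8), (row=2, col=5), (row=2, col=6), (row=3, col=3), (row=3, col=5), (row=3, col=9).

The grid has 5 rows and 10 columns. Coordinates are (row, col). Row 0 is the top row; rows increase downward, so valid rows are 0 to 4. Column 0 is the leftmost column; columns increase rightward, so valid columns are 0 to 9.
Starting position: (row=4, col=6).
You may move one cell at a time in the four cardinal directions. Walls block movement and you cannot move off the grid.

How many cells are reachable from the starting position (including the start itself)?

BFS flood-fill from (row=4, col=6):
  Distance 0: (row=4, col=6)
  Distance 1: (row=3, col=6), (row=4, col=5), (row=4, col=7)
  Distance 2: (row=3, col=7), (row=4, col=4), (row=4, col=8)
  Distance 3: (row=2, col=7), (row=3, col=4), (row=3, col=8), (row=4, col=3), (row=4, col=9)
  Distance 4: (row=1, col=7), (row=2, col=4), (row=2, col=8), (row=4, col=2)
  Distance 5: (row=0, col=7), (row=1, col=6), (row=2, col=3), (row=2, col=9), (row=3, col=2), (row=4, col=1)
  Distance 6: (row=0, col=6), (row=1, col=3), (row=1, col=9), (row=2, col=2), (row=3, col=1), (row=4, col=0)
  Distance 7: (row=0, col=5), (row=0, col=9), (row=1, col=2), (row=2, col=1), (row=3, col=0)
  Distance 8: (row=0, col=2), (row=0, col=4), (row=1, col=1), (row=2, col=0)
  Distance 9: (row=0, col=1), (row=1, col=0)
Total reachable: 39 (grid has 39 open cells total)

Answer: Reachable cells: 39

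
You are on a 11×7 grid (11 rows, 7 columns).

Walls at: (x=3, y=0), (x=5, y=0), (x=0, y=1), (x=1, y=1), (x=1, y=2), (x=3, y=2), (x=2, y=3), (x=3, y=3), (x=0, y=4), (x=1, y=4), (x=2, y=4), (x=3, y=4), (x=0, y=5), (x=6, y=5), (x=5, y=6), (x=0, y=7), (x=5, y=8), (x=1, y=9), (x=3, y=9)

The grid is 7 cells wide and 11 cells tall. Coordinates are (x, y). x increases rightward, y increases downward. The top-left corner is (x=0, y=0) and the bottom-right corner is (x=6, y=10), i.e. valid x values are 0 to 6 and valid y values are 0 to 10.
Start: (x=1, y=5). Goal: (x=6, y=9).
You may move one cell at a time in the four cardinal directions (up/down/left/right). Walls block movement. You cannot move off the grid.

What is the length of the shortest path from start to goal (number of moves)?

BFS from (x=1, y=5) until reaching (x=6, y=9):
  Distance 0: (x=1, y=5)
  Distance 1: (x=2, y=5), (x=1, y=6)
  Distance 2: (x=3, y=5), (x=0, y=6), (x=2, y=6), (x=1, y=7)
  Distance 3: (x=4, y=5), (x=3, y=6), (x=2, y=7), (x=1, y=8)
  Distance 4: (x=4, y=4), (x=5, y=5), (x=4, y=6), (x=3, y=7), (x=0, y=8), (x=2, y=8)
  Distance 5: (x=4, y=3), (x=5, y=4), (x=4, y=7), (x=3, y=8), (x=0, y=9), (x=2, y=9)
  Distance 6: (x=4, y=2), (x=5, y=3), (x=6, y=4), (x=5, y=7), (x=4, y=8), (x=0, y=10), (x=2, y=10)
  Distance 7: (x=4, y=1), (x=5, y=2), (x=6, y=3), (x=6, y=7), (x=4, y=9), (x=1, y=10), (x=3, y=10)
  Distance 8: (x=4, y=0), (x=3, y=1), (x=5, y=1), (x=6, y=2), (x=6, y=6), (x=6, y=8), (x=5, y=9), (x=4, y=10)
  Distance 9: (x=2, y=1), (x=6, y=1), (x=6, y=9), (x=5, y=10)  <- goal reached here
One shortest path (9 moves): (x=1, y=5) -> (x=2, y=5) -> (x=3, y=5) -> (x=4, y=5) -> (x=4, y=6) -> (x=4, y=7) -> (x=5, y=7) -> (x=6, y=7) -> (x=6, y=8) -> (x=6, y=9)

Answer: Shortest path length: 9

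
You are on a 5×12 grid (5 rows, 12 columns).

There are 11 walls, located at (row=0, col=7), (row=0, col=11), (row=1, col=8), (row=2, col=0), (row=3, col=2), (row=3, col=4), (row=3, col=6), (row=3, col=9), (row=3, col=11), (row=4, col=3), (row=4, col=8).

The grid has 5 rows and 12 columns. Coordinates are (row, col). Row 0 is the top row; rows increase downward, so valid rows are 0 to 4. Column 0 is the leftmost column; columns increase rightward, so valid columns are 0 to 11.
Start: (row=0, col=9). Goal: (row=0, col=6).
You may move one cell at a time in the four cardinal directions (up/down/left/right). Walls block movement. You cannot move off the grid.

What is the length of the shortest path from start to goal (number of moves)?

Answer: Shortest path length: 7

Derivation:
BFS from (row=0, col=9) until reaching (row=0, col=6):
  Distance 0: (row=0, col=9)
  Distance 1: (row=0, col=8), (row=0, col=10), (row=1, col=9)
  Distance 2: (row=1, col=10), (row=2, col=9)
  Distance 3: (row=1, col=11), (row=2, col=8), (row=2, col=10)
  Distance 4: (row=2, col=7), (row=2, col=11), (row=3, col=8), (row=3, col=10)
  Distance 5: (row=1, col=7), (row=2, col=6), (row=3, col=7), (row=4, col=10)
  Distance 6: (row=1, col=6), (row=2, col=5), (row=4, col=7), (row=4, col=9), (row=4, col=11)
  Distance 7: (row=0, col=6), (row=1, col=5), (row=2, col=4), (row=3, col=5), (row=4, col=6)  <- goal reached here
One shortest path (7 moves): (row=0, col=9) -> (row=1, col=9) -> (row=2, col=9) -> (row=2, col=8) -> (row=2, col=7) -> (row=2, col=6) -> (row=1, col=6) -> (row=0, col=6)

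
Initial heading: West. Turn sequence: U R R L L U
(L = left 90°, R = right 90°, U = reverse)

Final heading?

Start: West
  U (U-turn (180°)) -> East
  R (right (90° clockwise)) -> South
  R (right (90° clockwise)) -> West
  L (left (90° counter-clockwise)) -> South
  L (left (90° counter-clockwise)) -> East
  U (U-turn (180°)) -> West
Final: West

Answer: Final heading: West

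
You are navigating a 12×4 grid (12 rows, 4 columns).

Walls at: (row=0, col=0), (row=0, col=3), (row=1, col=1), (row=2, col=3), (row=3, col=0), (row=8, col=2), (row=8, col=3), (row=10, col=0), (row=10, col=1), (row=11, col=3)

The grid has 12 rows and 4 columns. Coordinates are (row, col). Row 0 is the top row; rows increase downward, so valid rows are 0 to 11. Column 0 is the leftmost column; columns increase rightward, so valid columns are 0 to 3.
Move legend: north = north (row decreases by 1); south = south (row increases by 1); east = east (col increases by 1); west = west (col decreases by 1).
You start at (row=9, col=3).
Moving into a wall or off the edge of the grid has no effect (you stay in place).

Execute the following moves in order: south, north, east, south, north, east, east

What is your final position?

Start: (row=9, col=3)
  south (south): (row=9, col=3) -> (row=10, col=3)
  north (north): (row=10, col=3) -> (row=9, col=3)
  east (east): blocked, stay at (row=9, col=3)
  south (south): (row=9, col=3) -> (row=10, col=3)
  north (north): (row=10, col=3) -> (row=9, col=3)
  east (east): blocked, stay at (row=9, col=3)
  east (east): blocked, stay at (row=9, col=3)
Final: (row=9, col=3)

Answer: Final position: (row=9, col=3)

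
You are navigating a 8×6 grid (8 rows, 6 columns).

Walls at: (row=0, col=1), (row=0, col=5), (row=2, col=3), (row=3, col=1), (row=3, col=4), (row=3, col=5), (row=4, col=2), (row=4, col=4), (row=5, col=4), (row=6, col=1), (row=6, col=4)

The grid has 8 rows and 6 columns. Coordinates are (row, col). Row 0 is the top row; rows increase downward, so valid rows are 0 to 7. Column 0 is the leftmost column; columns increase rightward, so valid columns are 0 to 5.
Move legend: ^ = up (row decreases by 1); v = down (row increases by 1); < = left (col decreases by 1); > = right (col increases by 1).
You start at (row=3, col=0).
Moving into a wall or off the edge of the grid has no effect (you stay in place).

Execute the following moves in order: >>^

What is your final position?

Answer: Final position: (row=2, col=0)

Derivation:
Start: (row=3, col=0)
  > (right): blocked, stay at (row=3, col=0)
  > (right): blocked, stay at (row=3, col=0)
  ^ (up): (row=3, col=0) -> (row=2, col=0)
Final: (row=2, col=0)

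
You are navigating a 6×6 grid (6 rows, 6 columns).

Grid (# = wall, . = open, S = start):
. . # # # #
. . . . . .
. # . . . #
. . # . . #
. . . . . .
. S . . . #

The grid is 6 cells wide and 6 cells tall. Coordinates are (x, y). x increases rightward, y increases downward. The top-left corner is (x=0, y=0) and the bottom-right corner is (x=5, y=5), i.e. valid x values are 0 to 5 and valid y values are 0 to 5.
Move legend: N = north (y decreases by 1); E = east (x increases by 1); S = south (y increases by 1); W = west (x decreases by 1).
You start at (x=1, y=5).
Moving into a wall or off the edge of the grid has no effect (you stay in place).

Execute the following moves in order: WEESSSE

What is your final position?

Answer: Final position: (x=3, y=5)

Derivation:
Start: (x=1, y=5)
  W (west): (x=1, y=5) -> (x=0, y=5)
  E (east): (x=0, y=5) -> (x=1, y=5)
  E (east): (x=1, y=5) -> (x=2, y=5)
  [×3]S (south): blocked, stay at (x=2, y=5)
  E (east): (x=2, y=5) -> (x=3, y=5)
Final: (x=3, y=5)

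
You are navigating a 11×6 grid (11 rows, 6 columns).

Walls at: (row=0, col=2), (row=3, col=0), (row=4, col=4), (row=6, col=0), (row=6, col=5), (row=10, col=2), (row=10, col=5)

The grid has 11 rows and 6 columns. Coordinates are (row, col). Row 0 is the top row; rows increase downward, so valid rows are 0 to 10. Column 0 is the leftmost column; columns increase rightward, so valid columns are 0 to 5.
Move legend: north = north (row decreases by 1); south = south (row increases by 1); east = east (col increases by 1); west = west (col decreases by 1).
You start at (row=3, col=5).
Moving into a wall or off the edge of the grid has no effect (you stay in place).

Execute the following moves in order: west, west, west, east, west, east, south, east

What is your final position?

Start: (row=3, col=5)
  west (west): (row=3, col=5) -> (row=3, col=4)
  west (west): (row=3, col=4) -> (row=3, col=3)
  west (west): (row=3, col=3) -> (row=3, col=2)
  east (east): (row=3, col=2) -> (row=3, col=3)
  west (west): (row=3, col=3) -> (row=3, col=2)
  east (east): (row=3, col=2) -> (row=3, col=3)
  south (south): (row=3, col=3) -> (row=4, col=3)
  east (east): blocked, stay at (row=4, col=3)
Final: (row=4, col=3)

Answer: Final position: (row=4, col=3)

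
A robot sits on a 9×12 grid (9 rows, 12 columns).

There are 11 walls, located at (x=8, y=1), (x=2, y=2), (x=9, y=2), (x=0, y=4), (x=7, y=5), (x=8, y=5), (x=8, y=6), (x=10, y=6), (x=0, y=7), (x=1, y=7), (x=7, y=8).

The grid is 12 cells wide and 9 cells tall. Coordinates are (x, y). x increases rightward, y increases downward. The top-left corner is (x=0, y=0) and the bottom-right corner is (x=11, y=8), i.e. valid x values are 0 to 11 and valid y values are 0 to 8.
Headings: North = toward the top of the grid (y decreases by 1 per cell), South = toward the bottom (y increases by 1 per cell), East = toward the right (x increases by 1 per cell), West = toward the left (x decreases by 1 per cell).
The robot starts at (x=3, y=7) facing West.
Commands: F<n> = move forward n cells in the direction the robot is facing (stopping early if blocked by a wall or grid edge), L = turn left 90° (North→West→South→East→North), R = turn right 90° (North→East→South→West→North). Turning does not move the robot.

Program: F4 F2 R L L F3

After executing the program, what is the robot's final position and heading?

Answer: Final position: (x=2, y=8), facing South

Derivation:
Start: (x=3, y=7), facing West
  F4: move forward 1/4 (blocked), now at (x=2, y=7)
  F2: move forward 0/2 (blocked), now at (x=2, y=7)
  R: turn right, now facing North
  L: turn left, now facing West
  L: turn left, now facing South
  F3: move forward 1/3 (blocked), now at (x=2, y=8)
Final: (x=2, y=8), facing South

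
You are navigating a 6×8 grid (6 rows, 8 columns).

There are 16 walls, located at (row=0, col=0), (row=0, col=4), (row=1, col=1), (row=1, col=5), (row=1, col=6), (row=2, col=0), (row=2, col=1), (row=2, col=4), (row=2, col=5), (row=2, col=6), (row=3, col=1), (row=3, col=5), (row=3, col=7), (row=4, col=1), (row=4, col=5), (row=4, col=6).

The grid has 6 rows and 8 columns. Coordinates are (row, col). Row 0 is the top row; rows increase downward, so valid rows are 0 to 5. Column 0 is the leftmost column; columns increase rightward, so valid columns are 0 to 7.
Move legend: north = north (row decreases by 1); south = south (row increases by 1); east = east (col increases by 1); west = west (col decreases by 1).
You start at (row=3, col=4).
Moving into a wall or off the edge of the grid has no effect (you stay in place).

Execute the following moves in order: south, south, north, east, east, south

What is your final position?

Answer: Final position: (row=5, col=4)

Derivation:
Start: (row=3, col=4)
  south (south): (row=3, col=4) -> (row=4, col=4)
  south (south): (row=4, col=4) -> (row=5, col=4)
  north (north): (row=5, col=4) -> (row=4, col=4)
  east (east): blocked, stay at (row=4, col=4)
  east (east): blocked, stay at (row=4, col=4)
  south (south): (row=4, col=4) -> (row=5, col=4)
Final: (row=5, col=4)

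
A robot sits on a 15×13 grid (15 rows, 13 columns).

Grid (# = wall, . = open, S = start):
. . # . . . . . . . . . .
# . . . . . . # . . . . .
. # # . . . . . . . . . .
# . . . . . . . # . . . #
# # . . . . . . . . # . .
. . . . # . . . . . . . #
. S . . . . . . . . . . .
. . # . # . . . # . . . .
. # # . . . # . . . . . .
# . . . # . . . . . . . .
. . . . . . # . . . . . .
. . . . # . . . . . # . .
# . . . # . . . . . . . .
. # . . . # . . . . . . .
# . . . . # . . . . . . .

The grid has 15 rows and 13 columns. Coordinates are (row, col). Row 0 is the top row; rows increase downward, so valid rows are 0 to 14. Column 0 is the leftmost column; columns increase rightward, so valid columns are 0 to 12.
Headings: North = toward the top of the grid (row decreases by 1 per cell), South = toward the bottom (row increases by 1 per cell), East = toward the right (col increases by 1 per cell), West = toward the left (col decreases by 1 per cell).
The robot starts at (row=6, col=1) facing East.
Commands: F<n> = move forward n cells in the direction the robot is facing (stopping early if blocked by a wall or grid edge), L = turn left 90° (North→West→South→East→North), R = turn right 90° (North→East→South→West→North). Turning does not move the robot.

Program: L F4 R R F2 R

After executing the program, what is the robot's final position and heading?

Answer: Final position: (row=7, col=1), facing West

Derivation:
Start: (row=6, col=1), facing East
  L: turn left, now facing North
  F4: move forward 1/4 (blocked), now at (row=5, col=1)
  R: turn right, now facing East
  R: turn right, now facing South
  F2: move forward 2, now at (row=7, col=1)
  R: turn right, now facing West
Final: (row=7, col=1), facing West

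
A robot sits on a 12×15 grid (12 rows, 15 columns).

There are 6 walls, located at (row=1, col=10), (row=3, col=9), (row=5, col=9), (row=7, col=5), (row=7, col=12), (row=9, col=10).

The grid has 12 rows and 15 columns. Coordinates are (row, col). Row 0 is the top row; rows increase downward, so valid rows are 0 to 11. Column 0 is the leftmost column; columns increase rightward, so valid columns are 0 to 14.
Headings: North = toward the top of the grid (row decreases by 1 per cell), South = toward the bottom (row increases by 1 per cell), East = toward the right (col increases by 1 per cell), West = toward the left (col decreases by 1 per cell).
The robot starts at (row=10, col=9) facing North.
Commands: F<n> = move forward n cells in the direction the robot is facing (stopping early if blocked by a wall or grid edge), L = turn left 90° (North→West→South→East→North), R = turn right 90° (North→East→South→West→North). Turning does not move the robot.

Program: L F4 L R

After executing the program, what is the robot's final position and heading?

Answer: Final position: (row=10, col=5), facing West

Derivation:
Start: (row=10, col=9), facing North
  L: turn left, now facing West
  F4: move forward 4, now at (row=10, col=5)
  L: turn left, now facing South
  R: turn right, now facing West
Final: (row=10, col=5), facing West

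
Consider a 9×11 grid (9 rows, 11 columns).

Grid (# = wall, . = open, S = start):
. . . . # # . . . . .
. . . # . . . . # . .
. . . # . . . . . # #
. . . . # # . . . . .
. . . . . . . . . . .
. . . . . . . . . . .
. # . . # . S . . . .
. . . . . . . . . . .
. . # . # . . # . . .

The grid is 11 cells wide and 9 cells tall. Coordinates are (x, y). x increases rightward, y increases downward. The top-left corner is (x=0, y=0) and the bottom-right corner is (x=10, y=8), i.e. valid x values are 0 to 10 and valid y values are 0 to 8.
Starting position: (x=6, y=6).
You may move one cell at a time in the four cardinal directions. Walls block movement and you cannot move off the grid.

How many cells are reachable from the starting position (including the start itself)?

BFS flood-fill from (x=6, y=6):
  Distance 0: (x=6, y=6)
  Distance 1: (x=6, y=5), (x=5, y=6), (x=7, y=6), (x=6, y=7)
  Distance 2: (x=6, y=4), (x=5, y=5), (x=7, y=5), (x=8, y=6), (x=5, y=7), (x=7, y=7), (x=6, y=8)
  Distance 3: (x=6, y=3), (x=5, y=4), (x=7, y=4), (x=4, y=5), (x=8, y=5), (x=9, y=6), (x=4, y=7), (x=8, y=7), (x=5, y=8)
  Distance 4: (x=6, y=2), (x=7, y=3), (x=4, y=4), (x=8, y=4), (x=3, y=5), (x=9, y=5), (x=10, y=6), (x=3, y=7), (x=9, y=7), (x=8, y=8)
  Distance 5: (x=6, y=1), (x=5, y=2), (x=7, y=2), (x=8, y=3), (x=3, y=4), (x=9, y=4), (x=2, y=5), (x=10, y=5), (x=3, y=6), (x=2, y=7), (x=10, y=7), (x=3, y=8), (x=9, y=8)
  Distance 6: (x=6, y=0), (x=5, y=1), (x=7, y=1), (x=4, y=2), (x=8, y=2), (x=3, y=3), (x=9, y=3), (x=2, y=4), (x=10, y=4), (x=1, y=5), (x=2, y=6), (x=1, y=7), (x=10, y=8)
  Distance 7: (x=7, y=0), (x=4, y=1), (x=2, y=3), (x=10, y=3), (x=1, y=4), (x=0, y=5), (x=0, y=7), (x=1, y=8)
  Distance 8: (x=8, y=0), (x=2, y=2), (x=1, y=3), (x=0, y=4), (x=0, y=6), (x=0, y=8)
  Distance 9: (x=9, y=0), (x=2, y=1), (x=1, y=2), (x=0, y=3)
  Distance 10: (x=2, y=0), (x=10, y=0), (x=1, y=1), (x=9, y=1), (x=0, y=2)
  Distance 11: (x=1, y=0), (x=3, y=0), (x=0, y=1), (x=10, y=1)
  Distance 12: (x=0, y=0)
Total reachable: 85 (grid has 85 open cells total)

Answer: Reachable cells: 85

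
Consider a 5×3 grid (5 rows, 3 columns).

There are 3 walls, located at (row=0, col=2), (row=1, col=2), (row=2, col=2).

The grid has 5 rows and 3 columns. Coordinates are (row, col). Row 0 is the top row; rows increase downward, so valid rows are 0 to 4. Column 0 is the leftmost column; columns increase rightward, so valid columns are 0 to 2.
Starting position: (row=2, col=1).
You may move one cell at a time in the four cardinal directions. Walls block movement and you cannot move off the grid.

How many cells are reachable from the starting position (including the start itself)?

BFS flood-fill from (row=2, col=1):
  Distance 0: (row=2, col=1)
  Distance 1: (row=1, col=1), (row=2, col=0), (row=3, col=1)
  Distance 2: (row=0, col=1), (row=1, col=0), (row=3, col=0), (row=3, col=2), (row=4, col=1)
  Distance 3: (row=0, col=0), (row=4, col=0), (row=4, col=2)
Total reachable: 12 (grid has 12 open cells total)

Answer: Reachable cells: 12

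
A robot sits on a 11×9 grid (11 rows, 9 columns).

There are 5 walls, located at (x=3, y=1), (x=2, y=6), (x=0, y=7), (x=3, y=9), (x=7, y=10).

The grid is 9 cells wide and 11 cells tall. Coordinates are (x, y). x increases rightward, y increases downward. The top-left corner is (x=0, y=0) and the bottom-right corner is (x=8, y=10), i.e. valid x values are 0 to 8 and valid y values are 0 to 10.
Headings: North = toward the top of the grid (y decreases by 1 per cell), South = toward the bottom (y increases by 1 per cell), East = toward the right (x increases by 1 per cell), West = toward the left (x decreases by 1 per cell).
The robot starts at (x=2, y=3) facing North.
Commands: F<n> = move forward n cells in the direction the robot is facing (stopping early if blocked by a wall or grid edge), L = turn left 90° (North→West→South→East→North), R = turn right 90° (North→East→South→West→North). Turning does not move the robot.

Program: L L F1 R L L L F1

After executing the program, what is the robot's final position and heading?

Answer: Final position: (x=2, y=3), facing North

Derivation:
Start: (x=2, y=3), facing North
  L: turn left, now facing West
  L: turn left, now facing South
  F1: move forward 1, now at (x=2, y=4)
  R: turn right, now facing West
  L: turn left, now facing South
  L: turn left, now facing East
  L: turn left, now facing North
  F1: move forward 1, now at (x=2, y=3)
Final: (x=2, y=3), facing North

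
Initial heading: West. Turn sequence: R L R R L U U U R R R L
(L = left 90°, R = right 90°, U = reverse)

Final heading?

Answer: Final heading: North

Derivation:
Start: West
  R (right (90° clockwise)) -> North
  L (left (90° counter-clockwise)) -> West
  R (right (90° clockwise)) -> North
  R (right (90° clockwise)) -> East
  L (left (90° counter-clockwise)) -> North
  U (U-turn (180°)) -> South
  U (U-turn (180°)) -> North
  U (U-turn (180°)) -> South
  R (right (90° clockwise)) -> West
  R (right (90° clockwise)) -> North
  R (right (90° clockwise)) -> East
  L (left (90° counter-clockwise)) -> North
Final: North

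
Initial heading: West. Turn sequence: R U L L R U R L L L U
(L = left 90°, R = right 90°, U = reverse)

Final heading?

Start: West
  R (right (90° clockwise)) -> North
  U (U-turn (180°)) -> South
  L (left (90° counter-clockwise)) -> East
  L (left (90° counter-clockwise)) -> North
  R (right (90° clockwise)) -> East
  U (U-turn (180°)) -> West
  R (right (90° clockwise)) -> North
  L (left (90° counter-clockwise)) -> West
  L (left (90° counter-clockwise)) -> South
  L (left (90° counter-clockwise)) -> East
  U (U-turn (180°)) -> West
Final: West

Answer: Final heading: West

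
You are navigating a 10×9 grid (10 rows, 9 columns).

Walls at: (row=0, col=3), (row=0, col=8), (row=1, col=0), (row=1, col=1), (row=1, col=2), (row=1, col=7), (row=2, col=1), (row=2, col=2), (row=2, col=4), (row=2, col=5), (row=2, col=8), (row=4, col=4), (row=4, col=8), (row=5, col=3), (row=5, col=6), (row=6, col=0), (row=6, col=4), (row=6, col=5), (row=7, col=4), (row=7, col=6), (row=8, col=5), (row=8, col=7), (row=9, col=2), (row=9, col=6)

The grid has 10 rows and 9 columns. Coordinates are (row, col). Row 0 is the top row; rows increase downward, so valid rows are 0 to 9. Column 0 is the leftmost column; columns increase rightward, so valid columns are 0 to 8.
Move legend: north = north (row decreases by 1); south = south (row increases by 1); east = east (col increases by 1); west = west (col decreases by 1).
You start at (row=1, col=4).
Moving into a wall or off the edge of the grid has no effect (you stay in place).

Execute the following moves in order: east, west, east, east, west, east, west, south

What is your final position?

Answer: Final position: (row=1, col=5)

Derivation:
Start: (row=1, col=4)
  east (east): (row=1, col=4) -> (row=1, col=5)
  west (west): (row=1, col=5) -> (row=1, col=4)
  east (east): (row=1, col=4) -> (row=1, col=5)
  east (east): (row=1, col=5) -> (row=1, col=6)
  west (west): (row=1, col=6) -> (row=1, col=5)
  east (east): (row=1, col=5) -> (row=1, col=6)
  west (west): (row=1, col=6) -> (row=1, col=5)
  south (south): blocked, stay at (row=1, col=5)
Final: (row=1, col=5)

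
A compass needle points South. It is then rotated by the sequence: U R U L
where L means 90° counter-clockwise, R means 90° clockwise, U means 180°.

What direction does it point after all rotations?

Start: South
  U (U-turn (180°)) -> North
  R (right (90° clockwise)) -> East
  U (U-turn (180°)) -> West
  L (left (90° counter-clockwise)) -> South
Final: South

Answer: Final heading: South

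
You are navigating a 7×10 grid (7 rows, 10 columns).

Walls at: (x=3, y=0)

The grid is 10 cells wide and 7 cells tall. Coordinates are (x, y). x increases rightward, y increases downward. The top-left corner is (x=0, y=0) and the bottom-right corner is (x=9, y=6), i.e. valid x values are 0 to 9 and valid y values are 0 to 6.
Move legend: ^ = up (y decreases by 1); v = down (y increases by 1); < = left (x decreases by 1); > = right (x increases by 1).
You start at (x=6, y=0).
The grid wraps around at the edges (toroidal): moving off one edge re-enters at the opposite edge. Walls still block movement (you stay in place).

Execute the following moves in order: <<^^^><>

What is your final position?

Start: (x=6, y=0)
  < (left): (x=6, y=0) -> (x=5, y=0)
  < (left): (x=5, y=0) -> (x=4, y=0)
  ^ (up): (x=4, y=0) -> (x=4, y=6)
  ^ (up): (x=4, y=6) -> (x=4, y=5)
  ^ (up): (x=4, y=5) -> (x=4, y=4)
  > (right): (x=4, y=4) -> (x=5, y=4)
  < (left): (x=5, y=4) -> (x=4, y=4)
  > (right): (x=4, y=4) -> (x=5, y=4)
Final: (x=5, y=4)

Answer: Final position: (x=5, y=4)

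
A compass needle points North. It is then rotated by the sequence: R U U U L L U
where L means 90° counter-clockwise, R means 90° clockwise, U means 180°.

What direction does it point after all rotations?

Answer: Final heading: West

Derivation:
Start: North
  R (right (90° clockwise)) -> East
  U (U-turn (180°)) -> West
  U (U-turn (180°)) -> East
  U (U-turn (180°)) -> West
  L (left (90° counter-clockwise)) -> South
  L (left (90° counter-clockwise)) -> East
  U (U-turn (180°)) -> West
Final: West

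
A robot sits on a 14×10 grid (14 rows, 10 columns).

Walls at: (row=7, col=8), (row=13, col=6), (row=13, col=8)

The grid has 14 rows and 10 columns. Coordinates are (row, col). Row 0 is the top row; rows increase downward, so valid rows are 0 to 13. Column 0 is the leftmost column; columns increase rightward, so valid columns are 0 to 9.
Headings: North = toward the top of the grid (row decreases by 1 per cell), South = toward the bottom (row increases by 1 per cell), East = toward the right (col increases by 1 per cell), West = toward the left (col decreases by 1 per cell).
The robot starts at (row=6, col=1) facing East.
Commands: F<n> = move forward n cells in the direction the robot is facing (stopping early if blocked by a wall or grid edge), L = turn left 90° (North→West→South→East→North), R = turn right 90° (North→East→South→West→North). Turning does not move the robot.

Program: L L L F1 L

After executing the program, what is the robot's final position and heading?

Start: (row=6, col=1), facing East
  L: turn left, now facing North
  L: turn left, now facing West
  L: turn left, now facing South
  F1: move forward 1, now at (row=7, col=1)
  L: turn left, now facing East
Final: (row=7, col=1), facing East

Answer: Final position: (row=7, col=1), facing East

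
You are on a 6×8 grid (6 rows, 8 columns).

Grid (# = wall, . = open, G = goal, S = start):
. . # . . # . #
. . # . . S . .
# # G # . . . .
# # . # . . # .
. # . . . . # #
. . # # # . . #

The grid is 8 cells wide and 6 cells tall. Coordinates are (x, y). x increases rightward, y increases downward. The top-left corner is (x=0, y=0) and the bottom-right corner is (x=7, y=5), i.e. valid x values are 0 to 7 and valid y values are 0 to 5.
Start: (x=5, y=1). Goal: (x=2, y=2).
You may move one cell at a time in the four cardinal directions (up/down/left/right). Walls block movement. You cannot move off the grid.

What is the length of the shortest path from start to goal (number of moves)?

Answer: Shortest path length: 8

Derivation:
BFS from (x=5, y=1) until reaching (x=2, y=2):
  Distance 0: (x=5, y=1)
  Distance 1: (x=4, y=1), (x=6, y=1), (x=5, y=2)
  Distance 2: (x=4, y=0), (x=6, y=0), (x=3, y=1), (x=7, y=1), (x=4, y=2), (x=6, y=2), (x=5, y=3)
  Distance 3: (x=3, y=0), (x=7, y=2), (x=4, y=3), (x=5, y=4)
  Distance 4: (x=7, y=3), (x=4, y=4), (x=5, y=5)
  Distance 5: (x=3, y=4), (x=6, y=5)
  Distance 6: (x=2, y=4)
  Distance 7: (x=2, y=3)
  Distance 8: (x=2, y=2)  <- goal reached here
One shortest path (8 moves): (x=5, y=1) -> (x=4, y=1) -> (x=4, y=2) -> (x=4, y=3) -> (x=4, y=4) -> (x=3, y=4) -> (x=2, y=4) -> (x=2, y=3) -> (x=2, y=2)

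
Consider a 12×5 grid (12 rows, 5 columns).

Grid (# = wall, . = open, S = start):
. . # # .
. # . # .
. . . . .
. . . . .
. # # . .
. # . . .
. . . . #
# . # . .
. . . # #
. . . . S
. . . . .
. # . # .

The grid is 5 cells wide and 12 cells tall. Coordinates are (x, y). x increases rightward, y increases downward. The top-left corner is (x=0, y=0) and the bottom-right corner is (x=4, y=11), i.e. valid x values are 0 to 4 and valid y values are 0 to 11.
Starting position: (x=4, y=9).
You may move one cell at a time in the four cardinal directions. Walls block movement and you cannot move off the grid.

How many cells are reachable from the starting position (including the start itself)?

Answer: Reachable cells: 46

Derivation:
BFS flood-fill from (x=4, y=9):
  Distance 0: (x=4, y=9)
  Distance 1: (x=3, y=9), (x=4, y=10)
  Distance 2: (x=2, y=9), (x=3, y=10), (x=4, y=11)
  Distance 3: (x=2, y=8), (x=1, y=9), (x=2, y=10)
  Distance 4: (x=1, y=8), (x=0, y=9), (x=1, y=10), (x=2, y=11)
  Distance 5: (x=1, y=7), (x=0, y=8), (x=0, y=10)
  Distance 6: (x=1, y=6), (x=0, y=11)
  Distance 7: (x=0, y=6), (x=2, y=6)
  Distance 8: (x=0, y=5), (x=2, y=5), (x=3, y=6)
  Distance 9: (x=0, y=4), (x=3, y=5), (x=3, y=7)
  Distance 10: (x=0, y=3), (x=3, y=4), (x=4, y=5), (x=4, y=7)
  Distance 11: (x=0, y=2), (x=1, y=3), (x=3, y=3), (x=4, y=4)
  Distance 12: (x=0, y=1), (x=1, y=2), (x=3, y=2), (x=2, y=3), (x=4, y=3)
  Distance 13: (x=0, y=0), (x=2, y=2), (x=4, y=2)
  Distance 14: (x=1, y=0), (x=2, y=1), (x=4, y=1)
  Distance 15: (x=4, y=0)
Total reachable: 46 (grid has 46 open cells total)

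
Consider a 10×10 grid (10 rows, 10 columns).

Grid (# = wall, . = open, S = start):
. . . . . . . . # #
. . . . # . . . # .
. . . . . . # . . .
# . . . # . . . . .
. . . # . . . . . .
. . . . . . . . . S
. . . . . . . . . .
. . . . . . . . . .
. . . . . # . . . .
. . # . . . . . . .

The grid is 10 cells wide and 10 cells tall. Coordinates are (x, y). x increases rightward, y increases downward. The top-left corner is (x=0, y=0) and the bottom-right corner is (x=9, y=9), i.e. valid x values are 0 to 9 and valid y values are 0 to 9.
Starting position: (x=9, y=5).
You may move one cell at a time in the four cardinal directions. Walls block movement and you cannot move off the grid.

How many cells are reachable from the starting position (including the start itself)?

BFS flood-fill from (x=9, y=5):
  Distance 0: (x=9, y=5)
  Distance 1: (x=9, y=4), (x=8, y=5), (x=9, y=6)
  Distance 2: (x=9, y=3), (x=8, y=4), (x=7, y=5), (x=8, y=6), (x=9, y=7)
  Distance 3: (x=9, y=2), (x=8, y=3), (x=7, y=4), (x=6, y=5), (x=7, y=6), (x=8, y=7), (x=9, y=8)
  Distance 4: (x=9, y=1), (x=8, y=2), (x=7, y=3), (x=6, y=4), (x=5, y=5), (x=6, y=6), (x=7, y=7), (x=8, y=8), (x=9, y=9)
  Distance 5: (x=7, y=2), (x=6, y=3), (x=5, y=4), (x=4, y=5), (x=5, y=6), (x=6, y=7), (x=7, y=8), (x=8, y=9)
  Distance 6: (x=7, y=1), (x=5, y=3), (x=4, y=4), (x=3, y=5), (x=4, y=6), (x=5, y=7), (x=6, y=8), (x=7, y=9)
  Distance 7: (x=7, y=0), (x=6, y=1), (x=5, y=2), (x=2, y=5), (x=3, y=6), (x=4, y=7), (x=6, y=9)
  Distance 8: (x=6, y=0), (x=5, y=1), (x=4, y=2), (x=2, y=4), (x=1, y=5), (x=2, y=6), (x=3, y=7), (x=4, y=8), (x=5, y=9)
  Distance 9: (x=5, y=0), (x=3, y=2), (x=2, y=3), (x=1, y=4), (x=0, y=5), (x=1, y=6), (x=2, y=7), (x=3, y=8), (x=4, y=9)
  Distance 10: (x=4, y=0), (x=3, y=1), (x=2, y=2), (x=1, y=3), (x=3, y=3), (x=0, y=4), (x=0, y=6), (x=1, y=7), (x=2, y=8), (x=3, y=9)
  Distance 11: (x=3, y=0), (x=2, y=1), (x=1, y=2), (x=0, y=7), (x=1, y=8)
  Distance 12: (x=2, y=0), (x=1, y=1), (x=0, y=2), (x=0, y=8), (x=1, y=9)
  Distance 13: (x=1, y=0), (x=0, y=1), (x=0, y=9)
  Distance 14: (x=0, y=0)
Total reachable: 90 (grid has 90 open cells total)

Answer: Reachable cells: 90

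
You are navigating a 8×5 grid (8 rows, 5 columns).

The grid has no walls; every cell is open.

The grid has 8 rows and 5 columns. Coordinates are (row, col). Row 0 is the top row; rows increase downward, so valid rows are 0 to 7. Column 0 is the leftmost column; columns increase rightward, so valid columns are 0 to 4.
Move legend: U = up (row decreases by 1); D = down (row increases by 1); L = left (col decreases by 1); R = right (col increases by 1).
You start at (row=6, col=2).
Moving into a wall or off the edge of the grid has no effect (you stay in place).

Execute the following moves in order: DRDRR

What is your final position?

Answer: Final position: (row=7, col=4)

Derivation:
Start: (row=6, col=2)
  D (down): (row=6, col=2) -> (row=7, col=2)
  R (right): (row=7, col=2) -> (row=7, col=3)
  D (down): blocked, stay at (row=7, col=3)
  R (right): (row=7, col=3) -> (row=7, col=4)
  R (right): blocked, stay at (row=7, col=4)
Final: (row=7, col=4)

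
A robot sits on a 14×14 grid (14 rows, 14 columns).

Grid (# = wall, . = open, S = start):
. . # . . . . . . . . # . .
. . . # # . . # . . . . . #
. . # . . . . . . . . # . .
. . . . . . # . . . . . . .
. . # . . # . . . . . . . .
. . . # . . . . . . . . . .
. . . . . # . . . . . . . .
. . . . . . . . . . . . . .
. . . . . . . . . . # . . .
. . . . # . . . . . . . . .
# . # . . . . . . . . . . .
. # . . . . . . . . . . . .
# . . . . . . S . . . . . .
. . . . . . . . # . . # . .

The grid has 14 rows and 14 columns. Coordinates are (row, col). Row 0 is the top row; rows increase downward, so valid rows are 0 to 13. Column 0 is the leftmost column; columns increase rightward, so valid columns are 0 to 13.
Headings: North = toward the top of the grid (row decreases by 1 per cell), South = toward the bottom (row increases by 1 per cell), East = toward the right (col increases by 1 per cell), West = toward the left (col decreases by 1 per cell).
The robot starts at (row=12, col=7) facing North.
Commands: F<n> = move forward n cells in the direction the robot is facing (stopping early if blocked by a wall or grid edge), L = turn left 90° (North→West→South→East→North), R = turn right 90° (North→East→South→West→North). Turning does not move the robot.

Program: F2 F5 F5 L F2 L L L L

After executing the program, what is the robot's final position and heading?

Answer: Final position: (row=2, col=5), facing West

Derivation:
Start: (row=12, col=7), facing North
  F2: move forward 2, now at (row=10, col=7)
  F5: move forward 5, now at (row=5, col=7)
  F5: move forward 3/5 (blocked), now at (row=2, col=7)
  L: turn left, now facing West
  F2: move forward 2, now at (row=2, col=5)
  L: turn left, now facing South
  L: turn left, now facing East
  L: turn left, now facing North
  L: turn left, now facing West
Final: (row=2, col=5), facing West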